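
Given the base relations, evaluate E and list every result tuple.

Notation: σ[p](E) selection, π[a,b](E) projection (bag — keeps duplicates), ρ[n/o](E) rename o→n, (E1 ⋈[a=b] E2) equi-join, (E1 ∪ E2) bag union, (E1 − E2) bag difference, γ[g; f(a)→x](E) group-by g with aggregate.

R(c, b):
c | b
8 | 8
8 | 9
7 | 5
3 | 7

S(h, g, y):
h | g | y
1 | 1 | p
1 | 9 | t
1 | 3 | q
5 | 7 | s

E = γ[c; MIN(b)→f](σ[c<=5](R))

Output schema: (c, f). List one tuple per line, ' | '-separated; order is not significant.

Stepwise |·|:
  R → 4
  σ[c<=5](R) → 1
  γ[c; MIN(b)→f](σ[c<=5](R)) → 1

== RESULT ==
c | f
3 | 7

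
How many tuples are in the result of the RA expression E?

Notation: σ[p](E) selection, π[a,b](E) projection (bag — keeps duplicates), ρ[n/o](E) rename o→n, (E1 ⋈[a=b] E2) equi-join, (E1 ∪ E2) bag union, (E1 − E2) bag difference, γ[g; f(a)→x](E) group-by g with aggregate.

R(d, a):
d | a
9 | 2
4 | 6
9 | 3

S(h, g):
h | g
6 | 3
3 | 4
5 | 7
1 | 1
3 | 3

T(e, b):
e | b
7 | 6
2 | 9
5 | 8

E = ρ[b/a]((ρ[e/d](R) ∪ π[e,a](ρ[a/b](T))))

Row counts bottom-up:
  R → 3
  ρ[e/d](R) → 3
  T → 3
  ρ[a/b](T) → 3
  π[e,a](ρ[a/b](T)) → 3
  (ρ[e/d](R) ∪ π[e,a](ρ[a/b](T))) → 6
  ρ[b/a]((ρ[e/d](R) ∪ π[e,a](ρ[a/b](T)))) → 6

|E| = 6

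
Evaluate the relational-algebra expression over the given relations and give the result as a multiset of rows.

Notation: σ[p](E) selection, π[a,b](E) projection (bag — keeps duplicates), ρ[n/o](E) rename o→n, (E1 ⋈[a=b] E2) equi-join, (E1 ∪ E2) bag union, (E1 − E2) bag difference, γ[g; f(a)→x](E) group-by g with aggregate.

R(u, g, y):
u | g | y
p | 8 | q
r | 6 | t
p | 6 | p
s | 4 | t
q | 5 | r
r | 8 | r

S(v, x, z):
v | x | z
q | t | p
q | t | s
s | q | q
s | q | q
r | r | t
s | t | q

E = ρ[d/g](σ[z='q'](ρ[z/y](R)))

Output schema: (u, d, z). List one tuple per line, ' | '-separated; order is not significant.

Per-node cardinality:
  R → 6
  ρ[z/y](R) → 6
  σ[z='q'](ρ[z/y](R)) → 1
  ρ[d/g](σ[z='q'](ρ[z/y](R))) → 1

== RESULT ==
u | d | z
p | 8 | q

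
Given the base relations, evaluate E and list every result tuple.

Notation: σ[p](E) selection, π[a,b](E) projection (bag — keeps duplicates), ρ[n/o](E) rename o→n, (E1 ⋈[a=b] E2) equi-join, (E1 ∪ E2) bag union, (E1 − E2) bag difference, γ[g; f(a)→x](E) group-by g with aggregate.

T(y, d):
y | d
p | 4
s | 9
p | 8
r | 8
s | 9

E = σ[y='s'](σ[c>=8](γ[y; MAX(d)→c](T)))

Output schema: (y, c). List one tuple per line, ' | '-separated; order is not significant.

Subexpression sizes:
  T → 5
  γ[y; MAX(d)→c](T) → 3
  σ[c>=8](γ[y; MAX(d)→c](T)) → 3
  σ[y='s'](σ[c>=8](γ[y; MAX(d)→c](T))) → 1

== RESULT ==
y | c
s | 9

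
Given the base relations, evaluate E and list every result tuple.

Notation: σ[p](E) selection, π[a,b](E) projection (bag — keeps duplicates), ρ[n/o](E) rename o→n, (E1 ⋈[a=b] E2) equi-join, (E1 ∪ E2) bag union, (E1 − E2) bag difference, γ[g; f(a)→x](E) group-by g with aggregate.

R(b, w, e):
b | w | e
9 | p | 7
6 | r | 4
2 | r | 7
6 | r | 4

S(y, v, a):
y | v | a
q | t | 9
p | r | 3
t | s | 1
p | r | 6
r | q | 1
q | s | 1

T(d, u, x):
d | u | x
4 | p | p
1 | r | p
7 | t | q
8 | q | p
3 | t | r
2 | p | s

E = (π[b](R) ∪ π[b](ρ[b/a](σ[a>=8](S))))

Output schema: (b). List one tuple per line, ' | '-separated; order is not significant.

Stepwise |·|:
  R → 4
  π[b](R) → 4
  S → 6
  σ[a>=8](S) → 1
  ρ[b/a](σ[a>=8](S)) → 1
  π[b](ρ[b/a](σ[a>=8](S))) → 1
  (π[b](R) ∪ π[b](ρ[b/a](σ[a>=8](S)))) → 5

== RESULT ==
b
2
6
6
9
9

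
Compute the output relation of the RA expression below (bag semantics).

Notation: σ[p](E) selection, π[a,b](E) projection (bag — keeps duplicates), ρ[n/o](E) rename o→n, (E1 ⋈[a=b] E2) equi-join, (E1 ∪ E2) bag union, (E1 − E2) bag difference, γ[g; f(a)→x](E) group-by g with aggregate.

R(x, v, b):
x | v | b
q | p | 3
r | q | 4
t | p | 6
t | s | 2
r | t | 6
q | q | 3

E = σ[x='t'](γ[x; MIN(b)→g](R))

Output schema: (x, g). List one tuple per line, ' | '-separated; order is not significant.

Subexpression sizes:
  R → 6
  γ[x; MIN(b)→g](R) → 3
  σ[x='t'](γ[x; MIN(b)→g](R)) → 1

== RESULT ==
x | g
t | 2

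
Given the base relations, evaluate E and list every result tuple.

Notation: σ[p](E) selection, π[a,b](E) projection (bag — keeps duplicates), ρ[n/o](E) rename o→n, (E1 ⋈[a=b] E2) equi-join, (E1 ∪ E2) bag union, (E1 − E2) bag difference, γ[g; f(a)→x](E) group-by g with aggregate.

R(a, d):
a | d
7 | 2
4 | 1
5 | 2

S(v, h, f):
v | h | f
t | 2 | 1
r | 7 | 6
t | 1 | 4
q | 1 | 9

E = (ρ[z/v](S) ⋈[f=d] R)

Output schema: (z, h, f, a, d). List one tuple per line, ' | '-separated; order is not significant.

Subexpression sizes:
  S → 4
  ρ[z/v](S) → 4
  R → 3
  (ρ[z/v](S) ⋈[f=d] R) → 1

== RESULT ==
z | h | f | a | d
t | 2 | 1 | 4 | 1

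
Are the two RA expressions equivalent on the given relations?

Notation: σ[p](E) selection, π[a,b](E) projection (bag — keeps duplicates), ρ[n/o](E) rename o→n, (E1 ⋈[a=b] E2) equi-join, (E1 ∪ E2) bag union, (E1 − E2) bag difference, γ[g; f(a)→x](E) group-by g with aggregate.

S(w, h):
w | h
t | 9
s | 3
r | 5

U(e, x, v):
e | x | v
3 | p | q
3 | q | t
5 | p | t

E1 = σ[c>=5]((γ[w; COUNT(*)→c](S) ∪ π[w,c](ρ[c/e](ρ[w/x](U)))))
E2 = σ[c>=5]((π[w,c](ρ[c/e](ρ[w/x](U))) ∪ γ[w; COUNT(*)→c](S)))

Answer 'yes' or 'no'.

E1 subexpression sizes:
  S → 3
  γ[w; COUNT(*)→c](S) → 3
  U → 3
  ρ[w/x](U) → 3
  ρ[c/e](ρ[w/x](U)) → 3
  π[w,c](ρ[c/e](ρ[w/x](U))) → 3
  (γ[w; COUNT(*)→c](S) ∪ π[w,c](ρ[c/e](ρ[w/x](U)))) → 6
  σ[c>=5]((γ[w; COUNT(*)→c](S) ∪ π[w,c](ρ[c/e](ρ[w/x](U))))) → 1
E2 subexpression sizes:
  U → 3
  ρ[w/x](U) → 3
  ρ[c/e](ρ[w/x](U)) → 3
  π[w,c](ρ[c/e](ρ[w/x](U))) → 3
  S → 3
  γ[w; COUNT(*)→c](S) → 3
  (π[w,c](ρ[c/e](ρ[w/x](U))) ∪ γ[w; COUNT(*)→c](S)) → 6
  σ[c>=5]((π[w,c](ρ[c/e](ρ[w/x](U))) ∪ γ[w; COUNT(*)→c](S))) → 1

E1 and E2 produce the same multiset:
w | c
p | 5

yes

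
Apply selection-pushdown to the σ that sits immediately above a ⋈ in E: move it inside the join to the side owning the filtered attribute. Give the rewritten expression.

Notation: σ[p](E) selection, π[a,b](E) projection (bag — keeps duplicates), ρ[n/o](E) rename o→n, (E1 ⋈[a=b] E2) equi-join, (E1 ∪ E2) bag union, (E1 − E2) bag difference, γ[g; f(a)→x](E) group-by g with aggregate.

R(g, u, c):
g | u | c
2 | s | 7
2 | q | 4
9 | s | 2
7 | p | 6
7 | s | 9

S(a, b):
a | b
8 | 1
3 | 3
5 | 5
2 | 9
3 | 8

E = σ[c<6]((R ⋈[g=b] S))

σ filters on c, owned by the left side.
E' = (σ[c<6](R) ⋈[g=b] S)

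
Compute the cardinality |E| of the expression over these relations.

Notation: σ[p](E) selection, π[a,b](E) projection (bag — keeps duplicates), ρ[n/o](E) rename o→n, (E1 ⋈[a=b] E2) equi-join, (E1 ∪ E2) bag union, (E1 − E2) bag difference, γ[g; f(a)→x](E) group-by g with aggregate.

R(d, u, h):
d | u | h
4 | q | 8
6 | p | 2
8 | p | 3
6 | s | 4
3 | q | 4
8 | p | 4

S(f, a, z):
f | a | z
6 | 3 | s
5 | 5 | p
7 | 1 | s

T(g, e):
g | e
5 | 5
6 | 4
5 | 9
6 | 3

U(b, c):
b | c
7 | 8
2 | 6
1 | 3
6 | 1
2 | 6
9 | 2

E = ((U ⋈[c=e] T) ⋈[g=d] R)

Stepwise |·|:
  U → 6
  T → 4
  (U ⋈[c=e] T) → 1
  R → 6
  ((U ⋈[c=e] T) ⋈[g=d] R) → 2

|E| = 2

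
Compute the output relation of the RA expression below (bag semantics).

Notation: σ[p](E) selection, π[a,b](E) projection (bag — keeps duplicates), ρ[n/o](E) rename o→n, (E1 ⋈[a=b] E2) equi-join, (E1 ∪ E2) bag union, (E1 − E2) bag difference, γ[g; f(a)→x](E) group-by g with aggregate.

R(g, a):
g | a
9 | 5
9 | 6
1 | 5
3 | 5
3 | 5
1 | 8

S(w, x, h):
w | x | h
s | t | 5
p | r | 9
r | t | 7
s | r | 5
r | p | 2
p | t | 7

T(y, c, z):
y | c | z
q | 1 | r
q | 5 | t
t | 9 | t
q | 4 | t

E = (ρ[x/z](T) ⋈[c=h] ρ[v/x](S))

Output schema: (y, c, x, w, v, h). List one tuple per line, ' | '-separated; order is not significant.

Subexpression sizes:
  T → 4
  ρ[x/z](T) → 4
  S → 6
  ρ[v/x](S) → 6
  (ρ[x/z](T) ⋈[c=h] ρ[v/x](S)) → 3

== RESULT ==
y | c | x | w | v | h
q | 5 | t | s | r | 5
q | 5 | t | s | t | 5
t | 9 | t | p | r | 9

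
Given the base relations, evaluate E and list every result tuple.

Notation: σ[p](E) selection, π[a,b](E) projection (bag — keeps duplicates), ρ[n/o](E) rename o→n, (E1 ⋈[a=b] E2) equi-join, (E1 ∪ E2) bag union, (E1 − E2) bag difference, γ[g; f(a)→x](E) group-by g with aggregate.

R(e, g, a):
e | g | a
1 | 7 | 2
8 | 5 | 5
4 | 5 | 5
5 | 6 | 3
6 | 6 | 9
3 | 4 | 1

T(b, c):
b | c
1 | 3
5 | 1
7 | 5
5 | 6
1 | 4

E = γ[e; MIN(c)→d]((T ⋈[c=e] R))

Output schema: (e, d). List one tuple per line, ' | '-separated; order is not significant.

Per-node cardinality:
  T → 5
  R → 6
  (T ⋈[c=e] R) → 5
  γ[e; MIN(c)→d]((T ⋈[c=e] R)) → 5

== RESULT ==
e | d
1 | 1
3 | 3
4 | 4
5 | 5
6 | 6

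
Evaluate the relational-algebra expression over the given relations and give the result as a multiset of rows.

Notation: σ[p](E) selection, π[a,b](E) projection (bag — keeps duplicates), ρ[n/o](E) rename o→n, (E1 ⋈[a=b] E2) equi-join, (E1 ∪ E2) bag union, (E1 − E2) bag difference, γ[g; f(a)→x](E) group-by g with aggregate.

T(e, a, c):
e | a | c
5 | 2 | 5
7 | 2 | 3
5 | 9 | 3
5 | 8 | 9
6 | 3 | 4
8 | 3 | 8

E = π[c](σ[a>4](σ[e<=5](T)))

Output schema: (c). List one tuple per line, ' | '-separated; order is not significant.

Stepwise |·|:
  T → 6
  σ[e<=5](T) → 3
  σ[a>4](σ[e<=5](T)) → 2
  π[c](σ[a>4](σ[e<=5](T))) → 2

== RESULT ==
c
3
9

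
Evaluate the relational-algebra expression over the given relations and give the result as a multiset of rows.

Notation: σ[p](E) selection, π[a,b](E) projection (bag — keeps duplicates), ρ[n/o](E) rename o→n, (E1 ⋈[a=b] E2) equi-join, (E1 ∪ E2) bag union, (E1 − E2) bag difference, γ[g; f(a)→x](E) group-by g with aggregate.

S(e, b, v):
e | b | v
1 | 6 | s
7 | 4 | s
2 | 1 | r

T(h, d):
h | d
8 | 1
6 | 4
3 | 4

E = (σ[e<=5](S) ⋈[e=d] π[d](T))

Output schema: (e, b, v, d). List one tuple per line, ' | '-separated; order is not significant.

Row counts bottom-up:
  S → 3
  σ[e<=5](S) → 2
  T → 3
  π[d](T) → 3
  (σ[e<=5](S) ⋈[e=d] π[d](T)) → 1

== RESULT ==
e | b | v | d
1 | 6 | s | 1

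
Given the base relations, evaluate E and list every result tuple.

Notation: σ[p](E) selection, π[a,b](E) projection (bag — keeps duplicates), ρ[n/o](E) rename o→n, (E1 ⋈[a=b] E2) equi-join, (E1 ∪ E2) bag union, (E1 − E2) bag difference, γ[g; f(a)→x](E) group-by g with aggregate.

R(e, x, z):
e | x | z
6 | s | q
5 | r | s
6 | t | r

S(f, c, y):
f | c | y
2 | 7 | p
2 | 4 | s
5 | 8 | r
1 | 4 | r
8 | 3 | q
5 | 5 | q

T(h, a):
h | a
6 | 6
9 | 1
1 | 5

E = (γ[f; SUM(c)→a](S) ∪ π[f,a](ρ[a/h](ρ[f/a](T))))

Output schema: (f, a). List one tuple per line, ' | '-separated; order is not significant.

Subexpression sizes:
  S → 6
  γ[f; SUM(c)→a](S) → 4
  T → 3
  ρ[f/a](T) → 3
  ρ[a/h](ρ[f/a](T)) → 3
  π[f,a](ρ[a/h](ρ[f/a](T))) → 3
  (γ[f; SUM(c)→a](S) ∪ π[f,a](ρ[a/h](ρ[f/a](T)))) → 7

== RESULT ==
f | a
1 | 4
1 | 9
2 | 11
5 | 1
5 | 13
6 | 6
8 | 3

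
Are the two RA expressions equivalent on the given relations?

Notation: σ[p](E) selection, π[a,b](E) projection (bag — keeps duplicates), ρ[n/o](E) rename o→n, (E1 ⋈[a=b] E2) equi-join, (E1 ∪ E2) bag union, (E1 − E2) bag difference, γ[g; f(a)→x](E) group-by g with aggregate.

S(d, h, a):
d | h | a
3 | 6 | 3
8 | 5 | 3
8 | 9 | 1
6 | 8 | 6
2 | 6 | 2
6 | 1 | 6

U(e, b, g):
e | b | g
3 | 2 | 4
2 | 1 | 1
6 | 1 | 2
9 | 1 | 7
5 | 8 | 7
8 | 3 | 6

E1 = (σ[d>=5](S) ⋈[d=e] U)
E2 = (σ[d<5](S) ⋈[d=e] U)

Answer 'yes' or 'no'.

E1 stepwise |·|:
  S → 6
  σ[d>=5](S) → 4
  U → 6
  (σ[d>=5](S) ⋈[d=e] U) → 4
E2 stepwise |·|:
  S → 6
  σ[d<5](S) → 2
  U → 6
  (σ[d<5](S) ⋈[d=e] U) → 2

E1 result:
d | h | a | e | b | g
6 | 1 | 6 | 6 | 1 | 2
6 | 8 | 6 | 6 | 1 | 2
8 | 5 | 3 | 8 | 3 | 6
8 | 9 | 1 | 8 | 3 | 6
E2 result:
d | h | a | e | b | g
2 | 6 | 2 | 2 | 1 | 1
3 | 6 | 3 | 3 | 2 | 4
Witness: (8, 5, 3, 8, 3, 6) appears 1× in E1 but 0× in E2.

no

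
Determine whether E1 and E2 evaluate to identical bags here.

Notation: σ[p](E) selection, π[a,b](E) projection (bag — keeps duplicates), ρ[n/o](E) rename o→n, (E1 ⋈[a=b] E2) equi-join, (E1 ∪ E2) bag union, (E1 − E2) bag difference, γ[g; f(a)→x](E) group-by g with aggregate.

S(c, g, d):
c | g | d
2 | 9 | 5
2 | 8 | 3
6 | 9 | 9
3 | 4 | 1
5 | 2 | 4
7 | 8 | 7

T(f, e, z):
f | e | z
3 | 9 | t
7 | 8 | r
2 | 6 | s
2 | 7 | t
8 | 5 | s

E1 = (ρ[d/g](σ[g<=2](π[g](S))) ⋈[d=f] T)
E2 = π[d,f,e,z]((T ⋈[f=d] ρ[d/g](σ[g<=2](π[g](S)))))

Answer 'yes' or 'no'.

E1 row counts bottom-up:
  S → 6
  π[g](S) → 6
  σ[g<=2](π[g](S)) → 1
  ρ[d/g](σ[g<=2](π[g](S))) → 1
  T → 5
  (ρ[d/g](σ[g<=2](π[g](S))) ⋈[d=f] T) → 2
E2 row counts bottom-up:
  T → 5
  S → 6
  π[g](S) → 6
  σ[g<=2](π[g](S)) → 1
  ρ[d/g](σ[g<=2](π[g](S))) → 1
  (T ⋈[f=d] ρ[d/g](σ[g<=2](π[g](S)))) → 2
  π[d,f,e,z]((T ⋈[f=d] ρ[d/g](σ[g<=2](π[g](S))))) → 2

E1 and E2 produce the same multiset:
d | f | e | z
2 | 2 | 6 | s
2 | 2 | 7 | t

yes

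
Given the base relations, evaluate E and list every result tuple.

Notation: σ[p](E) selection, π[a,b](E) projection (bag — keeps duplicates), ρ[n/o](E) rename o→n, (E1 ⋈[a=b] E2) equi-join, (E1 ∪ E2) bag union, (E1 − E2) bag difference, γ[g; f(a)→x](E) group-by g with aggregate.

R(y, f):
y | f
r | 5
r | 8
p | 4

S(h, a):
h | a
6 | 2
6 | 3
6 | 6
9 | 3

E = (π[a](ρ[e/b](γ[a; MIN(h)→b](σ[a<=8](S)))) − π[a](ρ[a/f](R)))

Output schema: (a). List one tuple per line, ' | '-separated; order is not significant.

Subexpression sizes:
  S → 4
  σ[a<=8](S) → 4
  γ[a; MIN(h)→b](σ[a<=8](S)) → 3
  ρ[e/b](γ[a; MIN(h)→b](σ[a<=8](S))) → 3
  π[a](ρ[e/b](γ[a; MIN(h)→b](σ[a<=8](S)))) → 3
  R → 3
  ρ[a/f](R) → 3
  π[a](ρ[a/f](R)) → 3
  (π[a](ρ[e/b](γ[a; MIN(h)→b](σ[a<=8](S)))) − π[a](ρ[a/f](R))) → 3

== RESULT ==
a
2
3
6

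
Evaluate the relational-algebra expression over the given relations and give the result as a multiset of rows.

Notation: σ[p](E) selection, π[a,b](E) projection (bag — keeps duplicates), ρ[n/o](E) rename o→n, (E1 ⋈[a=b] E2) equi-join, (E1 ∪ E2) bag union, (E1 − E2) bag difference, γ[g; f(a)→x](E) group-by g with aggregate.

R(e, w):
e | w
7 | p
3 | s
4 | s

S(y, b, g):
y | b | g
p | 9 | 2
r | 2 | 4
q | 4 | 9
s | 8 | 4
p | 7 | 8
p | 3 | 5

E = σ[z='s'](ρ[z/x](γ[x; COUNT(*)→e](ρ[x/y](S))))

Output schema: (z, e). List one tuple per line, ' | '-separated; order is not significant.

Per-node cardinality:
  S → 6
  ρ[x/y](S) → 6
  γ[x; COUNT(*)→e](ρ[x/y](S)) → 4
  ρ[z/x](γ[x; COUNT(*)→e](ρ[x/y](S))) → 4
  σ[z='s'](ρ[z/x](γ[x; COUNT(*)→e](ρ[x/y](S)))) → 1

== RESULT ==
z | e
s | 1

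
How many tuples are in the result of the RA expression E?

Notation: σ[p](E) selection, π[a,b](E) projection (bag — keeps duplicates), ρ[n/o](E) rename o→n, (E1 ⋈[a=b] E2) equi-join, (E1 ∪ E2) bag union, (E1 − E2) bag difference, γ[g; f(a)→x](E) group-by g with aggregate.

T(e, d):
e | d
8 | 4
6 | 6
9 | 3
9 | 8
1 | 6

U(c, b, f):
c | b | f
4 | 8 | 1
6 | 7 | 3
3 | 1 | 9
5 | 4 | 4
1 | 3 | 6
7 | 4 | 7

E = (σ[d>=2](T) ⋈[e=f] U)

Row counts bottom-up:
  T → 5
  σ[d>=2](T) → 5
  U → 6
  (σ[d>=2](T) ⋈[e=f] U) → 4

|E| = 4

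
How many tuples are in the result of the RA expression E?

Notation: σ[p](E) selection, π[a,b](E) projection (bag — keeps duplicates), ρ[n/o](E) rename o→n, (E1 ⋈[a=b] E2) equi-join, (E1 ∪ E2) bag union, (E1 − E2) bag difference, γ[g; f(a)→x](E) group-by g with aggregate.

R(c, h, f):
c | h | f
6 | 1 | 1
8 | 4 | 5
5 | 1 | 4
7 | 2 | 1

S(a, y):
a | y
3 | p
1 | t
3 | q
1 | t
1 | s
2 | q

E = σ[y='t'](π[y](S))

Per-node cardinality:
  S → 6
  π[y](S) → 6
  σ[y='t'](π[y](S)) → 2

|E| = 2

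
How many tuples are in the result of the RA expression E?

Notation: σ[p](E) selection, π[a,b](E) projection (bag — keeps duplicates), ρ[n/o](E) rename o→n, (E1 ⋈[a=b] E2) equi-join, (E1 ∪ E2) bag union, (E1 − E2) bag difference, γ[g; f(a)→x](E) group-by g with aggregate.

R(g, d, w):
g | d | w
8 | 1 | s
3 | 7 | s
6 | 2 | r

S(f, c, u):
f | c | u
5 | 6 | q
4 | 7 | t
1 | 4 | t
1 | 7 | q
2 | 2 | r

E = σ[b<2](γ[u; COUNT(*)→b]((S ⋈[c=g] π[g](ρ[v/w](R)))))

Row counts bottom-up:
  S → 5
  R → 3
  ρ[v/w](R) → 3
  π[g](ρ[v/w](R)) → 3
  (S ⋈[c=g] π[g](ρ[v/w](R))) → 1
  γ[u; COUNT(*)→b]((S ⋈[c=g] π[g](ρ[v/w](R)))) → 1
  σ[b<2](γ[u; COUNT(*)→b]((S ⋈[c=g] π[g](ρ[v/w](R))))) → 1

|E| = 1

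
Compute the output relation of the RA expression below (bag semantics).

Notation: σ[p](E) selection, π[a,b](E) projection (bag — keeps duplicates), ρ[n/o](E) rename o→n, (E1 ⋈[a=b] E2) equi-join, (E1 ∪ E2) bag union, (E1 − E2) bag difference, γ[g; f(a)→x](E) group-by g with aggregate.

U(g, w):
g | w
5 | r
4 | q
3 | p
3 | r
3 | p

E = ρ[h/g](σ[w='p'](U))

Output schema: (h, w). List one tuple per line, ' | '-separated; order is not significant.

Row counts bottom-up:
  U → 5
  σ[w='p'](U) → 2
  ρ[h/g](σ[w='p'](U)) → 2

== RESULT ==
h | w
3 | p
3 | p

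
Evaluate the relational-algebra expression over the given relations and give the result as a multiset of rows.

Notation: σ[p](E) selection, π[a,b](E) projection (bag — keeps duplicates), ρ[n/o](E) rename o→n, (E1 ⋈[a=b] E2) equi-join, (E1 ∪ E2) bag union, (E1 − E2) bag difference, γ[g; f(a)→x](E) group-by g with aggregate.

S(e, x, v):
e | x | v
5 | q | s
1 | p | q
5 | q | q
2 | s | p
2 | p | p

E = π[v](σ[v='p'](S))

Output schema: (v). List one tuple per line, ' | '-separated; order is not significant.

Per-node cardinality:
  S → 5
  σ[v='p'](S) → 2
  π[v](σ[v='p'](S)) → 2

== RESULT ==
v
p
p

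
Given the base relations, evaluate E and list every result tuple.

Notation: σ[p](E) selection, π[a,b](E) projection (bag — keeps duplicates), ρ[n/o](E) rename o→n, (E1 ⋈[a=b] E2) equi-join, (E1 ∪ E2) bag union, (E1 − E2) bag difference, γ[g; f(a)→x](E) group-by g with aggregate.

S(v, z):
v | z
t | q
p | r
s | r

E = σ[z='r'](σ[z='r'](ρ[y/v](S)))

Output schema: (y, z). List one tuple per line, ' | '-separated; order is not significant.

Row counts bottom-up:
  S → 3
  ρ[y/v](S) → 3
  σ[z='r'](ρ[y/v](S)) → 2
  σ[z='r'](σ[z='r'](ρ[y/v](S))) → 2

== RESULT ==
y | z
p | r
s | r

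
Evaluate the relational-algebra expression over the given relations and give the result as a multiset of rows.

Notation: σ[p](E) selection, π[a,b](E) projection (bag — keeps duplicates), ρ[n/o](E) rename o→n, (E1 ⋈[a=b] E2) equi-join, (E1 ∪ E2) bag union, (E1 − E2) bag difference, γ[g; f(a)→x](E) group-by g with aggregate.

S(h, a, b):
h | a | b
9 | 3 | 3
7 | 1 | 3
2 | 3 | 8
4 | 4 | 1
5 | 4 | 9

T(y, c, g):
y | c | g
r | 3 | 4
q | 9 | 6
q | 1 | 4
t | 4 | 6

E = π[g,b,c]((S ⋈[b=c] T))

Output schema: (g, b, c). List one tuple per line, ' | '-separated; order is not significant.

Stepwise |·|:
  S → 5
  T → 4
  (S ⋈[b=c] T) → 4
  π[g,b,c]((S ⋈[b=c] T)) → 4

== RESULT ==
g | b | c
4 | 1 | 1
4 | 3 | 3
4 | 3 | 3
6 | 9 | 9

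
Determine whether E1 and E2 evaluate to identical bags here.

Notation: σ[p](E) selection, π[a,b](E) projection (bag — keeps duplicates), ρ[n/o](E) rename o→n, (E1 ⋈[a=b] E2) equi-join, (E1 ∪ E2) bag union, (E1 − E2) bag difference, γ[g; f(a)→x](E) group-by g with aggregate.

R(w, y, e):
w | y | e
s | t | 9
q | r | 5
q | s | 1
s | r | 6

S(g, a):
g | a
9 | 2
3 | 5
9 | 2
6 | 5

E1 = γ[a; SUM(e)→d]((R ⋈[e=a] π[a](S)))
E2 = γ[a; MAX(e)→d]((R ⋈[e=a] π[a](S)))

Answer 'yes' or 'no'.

E1 per-node cardinality:
  R → 4
  S → 4
  π[a](S) → 4
  (R ⋈[e=a] π[a](S)) → 2
  γ[a; SUM(e)→d]((R ⋈[e=a] π[a](S))) → 1
E2 per-node cardinality:
  R → 4
  S → 4
  π[a](S) → 4
  (R ⋈[e=a] π[a](S)) → 2
  γ[a; MAX(e)→d]((R ⋈[e=a] π[a](S))) → 1

E1 result:
a | d
5 | 10
E2 result:
a | d
5 | 5
Witness: (5, 10) appears 1× in E1 but 0× in E2.

no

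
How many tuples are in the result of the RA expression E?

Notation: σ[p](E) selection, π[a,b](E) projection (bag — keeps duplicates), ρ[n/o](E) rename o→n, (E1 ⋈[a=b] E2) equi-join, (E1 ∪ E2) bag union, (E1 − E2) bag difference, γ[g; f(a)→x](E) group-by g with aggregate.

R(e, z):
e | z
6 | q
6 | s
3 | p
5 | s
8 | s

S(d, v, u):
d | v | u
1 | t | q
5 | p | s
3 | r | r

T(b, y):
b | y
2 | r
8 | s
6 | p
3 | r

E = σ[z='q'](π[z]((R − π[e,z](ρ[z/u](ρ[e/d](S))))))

Stepwise |·|:
  R → 5
  S → 3
  ρ[e/d](S) → 3
  ρ[z/u](ρ[e/d](S)) → 3
  π[e,z](ρ[z/u](ρ[e/d](S))) → 3
  (R − π[e,z](ρ[z/u](ρ[e/d](S)))) → 4
  π[z]((R − π[e,z](ρ[z/u](ρ[e/d](S))))) → 4
  σ[z='q'](π[z]((R − π[e,z](ρ[z/u](ρ[e/d](S)))))) → 1

|E| = 1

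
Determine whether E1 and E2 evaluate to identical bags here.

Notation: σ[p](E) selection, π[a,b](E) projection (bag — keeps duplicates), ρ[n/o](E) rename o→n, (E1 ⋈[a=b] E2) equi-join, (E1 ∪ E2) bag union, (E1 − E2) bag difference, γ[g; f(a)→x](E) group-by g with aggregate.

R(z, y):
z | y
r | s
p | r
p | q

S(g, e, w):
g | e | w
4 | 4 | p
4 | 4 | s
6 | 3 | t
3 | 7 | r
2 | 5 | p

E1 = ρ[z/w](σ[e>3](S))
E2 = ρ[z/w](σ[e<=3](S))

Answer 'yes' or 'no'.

E1 per-node cardinality:
  S → 5
  σ[e>3](S) → 4
  ρ[z/w](σ[e>3](S)) → 4
E2 per-node cardinality:
  S → 5
  σ[e<=3](S) → 1
  ρ[z/w](σ[e<=3](S)) → 1

E1 result:
g | e | z
2 | 5 | p
3 | 7 | r
4 | 4 | p
4 | 4 | s
E2 result:
g | e | z
6 | 3 | t
Witness: (6, 3, 't') appears 0× in E1 but 1× in E2.

no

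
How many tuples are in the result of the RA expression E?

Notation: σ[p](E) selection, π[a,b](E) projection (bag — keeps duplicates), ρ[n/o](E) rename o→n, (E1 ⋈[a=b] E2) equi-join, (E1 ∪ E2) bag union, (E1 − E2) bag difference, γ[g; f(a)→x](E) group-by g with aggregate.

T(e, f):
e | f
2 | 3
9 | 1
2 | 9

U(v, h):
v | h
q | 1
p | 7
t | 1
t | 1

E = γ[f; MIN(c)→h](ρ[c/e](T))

Subexpression sizes:
  T → 3
  ρ[c/e](T) → 3
  γ[f; MIN(c)→h](ρ[c/e](T)) → 3

|E| = 3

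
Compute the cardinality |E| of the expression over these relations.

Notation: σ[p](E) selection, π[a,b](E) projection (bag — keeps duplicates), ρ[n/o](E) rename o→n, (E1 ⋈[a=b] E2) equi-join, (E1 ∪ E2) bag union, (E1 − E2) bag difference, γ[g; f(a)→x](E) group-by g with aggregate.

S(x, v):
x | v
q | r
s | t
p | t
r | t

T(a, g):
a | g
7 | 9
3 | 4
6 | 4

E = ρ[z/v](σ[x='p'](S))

Stepwise |·|:
  S → 4
  σ[x='p'](S) → 1
  ρ[z/v](σ[x='p'](S)) → 1

|E| = 1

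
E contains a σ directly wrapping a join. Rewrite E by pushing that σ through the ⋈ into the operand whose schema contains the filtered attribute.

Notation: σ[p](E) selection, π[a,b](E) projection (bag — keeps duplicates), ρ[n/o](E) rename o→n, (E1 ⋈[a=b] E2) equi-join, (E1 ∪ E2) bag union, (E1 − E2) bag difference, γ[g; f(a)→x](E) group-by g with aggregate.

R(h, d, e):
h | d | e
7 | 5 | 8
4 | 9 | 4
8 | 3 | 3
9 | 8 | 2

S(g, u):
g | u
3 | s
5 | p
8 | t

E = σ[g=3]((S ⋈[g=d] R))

σ filters on g, owned by the left side.
E' = (σ[g=3](S) ⋈[g=d] R)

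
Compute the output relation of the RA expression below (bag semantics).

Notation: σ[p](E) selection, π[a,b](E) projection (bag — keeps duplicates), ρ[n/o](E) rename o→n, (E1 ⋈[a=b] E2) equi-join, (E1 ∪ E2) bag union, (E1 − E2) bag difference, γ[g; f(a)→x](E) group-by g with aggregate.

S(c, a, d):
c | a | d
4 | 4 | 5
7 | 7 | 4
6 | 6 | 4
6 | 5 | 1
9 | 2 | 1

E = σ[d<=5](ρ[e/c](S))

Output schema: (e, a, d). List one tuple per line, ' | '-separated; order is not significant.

Row counts bottom-up:
  S → 5
  ρ[e/c](S) → 5
  σ[d<=5](ρ[e/c](S)) → 5

== RESULT ==
e | a | d
4 | 4 | 5
6 | 5 | 1
6 | 6 | 4
7 | 7 | 4
9 | 2 | 1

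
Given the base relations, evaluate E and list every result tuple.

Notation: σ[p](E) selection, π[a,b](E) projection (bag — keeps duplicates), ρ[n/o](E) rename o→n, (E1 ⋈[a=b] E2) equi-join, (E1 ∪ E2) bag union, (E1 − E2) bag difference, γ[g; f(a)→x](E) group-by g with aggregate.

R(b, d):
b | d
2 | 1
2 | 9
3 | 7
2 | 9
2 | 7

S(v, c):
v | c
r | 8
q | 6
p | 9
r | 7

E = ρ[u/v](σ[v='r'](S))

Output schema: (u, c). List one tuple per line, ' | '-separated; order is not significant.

Row counts bottom-up:
  S → 4
  σ[v='r'](S) → 2
  ρ[u/v](σ[v='r'](S)) → 2

== RESULT ==
u | c
r | 7
r | 8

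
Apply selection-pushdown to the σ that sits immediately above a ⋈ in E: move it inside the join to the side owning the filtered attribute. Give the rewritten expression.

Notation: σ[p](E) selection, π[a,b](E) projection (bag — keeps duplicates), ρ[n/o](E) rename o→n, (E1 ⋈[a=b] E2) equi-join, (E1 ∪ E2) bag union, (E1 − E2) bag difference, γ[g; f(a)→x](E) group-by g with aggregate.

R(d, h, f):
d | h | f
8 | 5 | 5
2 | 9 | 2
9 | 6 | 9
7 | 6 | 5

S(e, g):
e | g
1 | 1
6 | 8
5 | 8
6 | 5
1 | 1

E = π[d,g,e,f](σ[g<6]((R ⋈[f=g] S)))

σ filters on g, owned by the right side.
E' = π[d,g,e,f]((R ⋈[f=g] σ[g<6](S)))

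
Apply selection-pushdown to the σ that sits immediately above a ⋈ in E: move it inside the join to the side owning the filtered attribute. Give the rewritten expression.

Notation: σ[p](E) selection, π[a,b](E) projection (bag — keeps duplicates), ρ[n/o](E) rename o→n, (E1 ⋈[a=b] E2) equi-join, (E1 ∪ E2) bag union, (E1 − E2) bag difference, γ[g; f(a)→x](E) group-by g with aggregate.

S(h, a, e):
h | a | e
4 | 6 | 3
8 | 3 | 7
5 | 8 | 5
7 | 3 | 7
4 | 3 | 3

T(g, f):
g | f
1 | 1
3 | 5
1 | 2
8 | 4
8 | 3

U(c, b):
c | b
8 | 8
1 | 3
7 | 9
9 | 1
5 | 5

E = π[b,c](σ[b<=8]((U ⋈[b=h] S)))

σ filters on b, owned by the left side.
E' = π[b,c]((σ[b<=8](U) ⋈[b=h] S))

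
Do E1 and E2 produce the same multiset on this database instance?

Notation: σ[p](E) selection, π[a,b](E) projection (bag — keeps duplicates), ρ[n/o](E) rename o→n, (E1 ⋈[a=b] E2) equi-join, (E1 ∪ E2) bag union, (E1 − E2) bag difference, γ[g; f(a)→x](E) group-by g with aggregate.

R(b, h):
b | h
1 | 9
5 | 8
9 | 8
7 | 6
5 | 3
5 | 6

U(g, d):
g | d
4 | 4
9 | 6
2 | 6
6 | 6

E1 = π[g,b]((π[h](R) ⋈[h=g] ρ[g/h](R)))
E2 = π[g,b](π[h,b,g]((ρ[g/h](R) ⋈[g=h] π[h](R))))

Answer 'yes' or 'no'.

E1 subexpression sizes:
  R → 6
  π[h](R) → 6
  R → 6
  ρ[g/h](R) → 6
  (π[h](R) ⋈[h=g] ρ[g/h](R)) → 10
  π[g,b]((π[h](R) ⋈[h=g] ρ[g/h](R))) → 10
E2 subexpression sizes:
  R → 6
  ρ[g/h](R) → 6
  R → 6
  π[h](R) → 6
  (ρ[g/h](R) ⋈[g=h] π[h](R)) → 10
  π[h,b,g]((ρ[g/h](R) ⋈[g=h] π[h](R))) → 10
  π[g,b](π[h,b,g]((ρ[g/h](R) ⋈[g=h] π[h](R)))) → 10

E1 and E2 produce the same multiset:
g | b
3 | 5
6 | 5
6 | 5
6 | 7
6 | 7
8 | 5
8 | 5
8 | 9
8 | 9
9 | 1

yes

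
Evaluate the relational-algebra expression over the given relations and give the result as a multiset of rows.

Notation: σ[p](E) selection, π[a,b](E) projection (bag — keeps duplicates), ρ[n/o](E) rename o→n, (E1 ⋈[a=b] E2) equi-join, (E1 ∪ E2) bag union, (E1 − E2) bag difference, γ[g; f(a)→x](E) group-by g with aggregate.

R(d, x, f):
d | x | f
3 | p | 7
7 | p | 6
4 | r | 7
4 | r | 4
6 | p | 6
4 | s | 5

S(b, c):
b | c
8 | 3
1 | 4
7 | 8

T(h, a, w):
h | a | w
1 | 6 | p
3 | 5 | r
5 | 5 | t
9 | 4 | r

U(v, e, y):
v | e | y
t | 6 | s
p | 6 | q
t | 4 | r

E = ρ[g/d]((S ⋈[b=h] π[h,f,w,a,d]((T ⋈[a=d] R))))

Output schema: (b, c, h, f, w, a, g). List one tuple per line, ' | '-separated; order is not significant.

Row counts bottom-up:
  S → 3
  T → 4
  R → 6
  (T ⋈[a=d] R) → 4
  π[h,f,w,a,d]((T ⋈[a=d] R)) → 4
  (S ⋈[b=h] π[h,f,w,a,d]((T ⋈[a=d] R))) → 1
  ρ[g/d]((S ⋈[b=h] π[h,f,w,a,d]((T ⋈[a=d] R)))) → 1

== RESULT ==
b | c | h | f | w | a | g
1 | 4 | 1 | 6 | p | 6 | 6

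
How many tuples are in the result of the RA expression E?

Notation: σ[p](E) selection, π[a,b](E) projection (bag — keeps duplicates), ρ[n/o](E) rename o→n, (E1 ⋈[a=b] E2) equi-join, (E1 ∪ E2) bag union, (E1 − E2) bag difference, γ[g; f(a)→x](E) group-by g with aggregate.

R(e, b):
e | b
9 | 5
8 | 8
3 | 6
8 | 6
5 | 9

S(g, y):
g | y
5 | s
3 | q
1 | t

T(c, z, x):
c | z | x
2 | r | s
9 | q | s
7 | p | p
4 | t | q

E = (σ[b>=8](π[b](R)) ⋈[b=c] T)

Row counts bottom-up:
  R → 5
  π[b](R) → 5
  σ[b>=8](π[b](R)) → 2
  T → 4
  (σ[b>=8](π[b](R)) ⋈[b=c] T) → 1

|E| = 1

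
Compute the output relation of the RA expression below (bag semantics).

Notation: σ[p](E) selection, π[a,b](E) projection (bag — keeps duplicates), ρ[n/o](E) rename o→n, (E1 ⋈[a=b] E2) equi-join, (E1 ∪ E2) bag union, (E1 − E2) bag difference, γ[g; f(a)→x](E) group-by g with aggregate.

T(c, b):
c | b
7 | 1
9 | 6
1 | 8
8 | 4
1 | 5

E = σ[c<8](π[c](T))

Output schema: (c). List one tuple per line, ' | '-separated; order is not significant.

Stepwise |·|:
  T → 5
  π[c](T) → 5
  σ[c<8](π[c](T)) → 3

== RESULT ==
c
1
1
7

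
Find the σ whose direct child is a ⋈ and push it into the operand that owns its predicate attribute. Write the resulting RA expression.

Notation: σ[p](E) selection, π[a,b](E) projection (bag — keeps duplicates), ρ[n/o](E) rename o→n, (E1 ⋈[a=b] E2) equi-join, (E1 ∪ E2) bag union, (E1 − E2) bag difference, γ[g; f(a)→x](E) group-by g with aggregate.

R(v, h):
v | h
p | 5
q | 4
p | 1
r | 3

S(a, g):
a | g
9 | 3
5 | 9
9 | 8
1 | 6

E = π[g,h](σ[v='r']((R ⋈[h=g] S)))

σ filters on v, owned by the left side.
E' = π[g,h]((σ[v='r'](R) ⋈[h=g] S))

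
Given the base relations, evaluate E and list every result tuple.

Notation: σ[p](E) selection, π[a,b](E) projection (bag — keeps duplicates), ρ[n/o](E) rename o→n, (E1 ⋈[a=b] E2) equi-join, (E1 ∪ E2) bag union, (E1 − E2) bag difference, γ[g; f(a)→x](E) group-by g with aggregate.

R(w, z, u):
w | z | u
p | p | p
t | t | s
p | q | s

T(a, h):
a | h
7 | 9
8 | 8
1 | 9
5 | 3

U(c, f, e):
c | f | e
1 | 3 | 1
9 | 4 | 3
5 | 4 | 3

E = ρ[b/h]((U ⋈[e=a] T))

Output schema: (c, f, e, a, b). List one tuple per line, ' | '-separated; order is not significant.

Per-node cardinality:
  U → 3
  T → 4
  (U ⋈[e=a] T) → 1
  ρ[b/h]((U ⋈[e=a] T)) → 1

== RESULT ==
c | f | e | a | b
1 | 3 | 1 | 1 | 9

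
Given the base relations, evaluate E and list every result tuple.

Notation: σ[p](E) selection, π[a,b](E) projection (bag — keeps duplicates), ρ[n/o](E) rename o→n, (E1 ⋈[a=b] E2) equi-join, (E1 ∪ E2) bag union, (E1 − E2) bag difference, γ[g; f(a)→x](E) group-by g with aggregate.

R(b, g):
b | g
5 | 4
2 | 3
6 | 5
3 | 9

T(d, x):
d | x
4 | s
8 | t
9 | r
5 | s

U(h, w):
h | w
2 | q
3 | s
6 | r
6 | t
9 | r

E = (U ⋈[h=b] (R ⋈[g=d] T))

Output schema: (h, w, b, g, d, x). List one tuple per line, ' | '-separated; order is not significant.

Subexpression sizes:
  U → 5
  R → 4
  T → 4
  (R ⋈[g=d] T) → 3
  (U ⋈[h=b] (R ⋈[g=d] T)) → 3

== RESULT ==
h | w | b | g | d | x
3 | s | 3 | 9 | 9 | r
6 | r | 6 | 5 | 5 | s
6 | t | 6 | 5 | 5 | s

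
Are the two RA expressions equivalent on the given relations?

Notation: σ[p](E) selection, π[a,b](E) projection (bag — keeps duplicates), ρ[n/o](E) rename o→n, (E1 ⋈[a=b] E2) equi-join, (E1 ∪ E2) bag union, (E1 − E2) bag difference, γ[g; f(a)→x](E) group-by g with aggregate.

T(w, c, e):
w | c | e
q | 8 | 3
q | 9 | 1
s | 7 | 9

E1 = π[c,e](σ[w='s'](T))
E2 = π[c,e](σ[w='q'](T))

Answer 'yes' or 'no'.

E1 subexpression sizes:
  T → 3
  σ[w='s'](T) → 1
  π[c,e](σ[w='s'](T)) → 1
E2 subexpression sizes:
  T → 3
  σ[w='q'](T) → 2
  π[c,e](σ[w='q'](T)) → 2

E1 result:
c | e
7 | 9
E2 result:
c | e
8 | 3
9 | 1
Witness: (7, 9) appears 1× in E1 but 0× in E2.

no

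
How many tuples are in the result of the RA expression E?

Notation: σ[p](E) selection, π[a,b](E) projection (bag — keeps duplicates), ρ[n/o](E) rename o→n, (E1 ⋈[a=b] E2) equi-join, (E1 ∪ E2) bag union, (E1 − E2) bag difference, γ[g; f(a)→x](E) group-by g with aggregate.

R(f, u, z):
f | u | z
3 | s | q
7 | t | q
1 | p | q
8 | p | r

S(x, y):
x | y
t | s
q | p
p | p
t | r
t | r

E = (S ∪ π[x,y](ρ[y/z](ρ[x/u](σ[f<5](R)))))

Subexpression sizes:
  S → 5
  R → 4
  σ[f<5](R) → 2
  ρ[x/u](σ[f<5](R)) → 2
  ρ[y/z](ρ[x/u](σ[f<5](R))) → 2
  π[x,y](ρ[y/z](ρ[x/u](σ[f<5](R)))) → 2
  (S ∪ π[x,y](ρ[y/z](ρ[x/u](σ[f<5](R))))) → 7

|E| = 7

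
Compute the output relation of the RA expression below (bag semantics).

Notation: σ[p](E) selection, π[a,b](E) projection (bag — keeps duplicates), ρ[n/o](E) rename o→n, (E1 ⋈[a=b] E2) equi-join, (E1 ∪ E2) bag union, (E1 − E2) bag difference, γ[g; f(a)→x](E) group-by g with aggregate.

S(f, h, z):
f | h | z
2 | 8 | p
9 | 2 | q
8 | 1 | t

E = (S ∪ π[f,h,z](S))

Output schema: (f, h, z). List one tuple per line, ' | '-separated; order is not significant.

Row counts bottom-up:
  S → 3
  S → 3
  π[f,h,z](S) → 3
  (S ∪ π[f,h,z](S)) → 6

== RESULT ==
f | h | z
2 | 8 | p
2 | 8 | p
8 | 1 | t
8 | 1 | t
9 | 2 | q
9 | 2 | q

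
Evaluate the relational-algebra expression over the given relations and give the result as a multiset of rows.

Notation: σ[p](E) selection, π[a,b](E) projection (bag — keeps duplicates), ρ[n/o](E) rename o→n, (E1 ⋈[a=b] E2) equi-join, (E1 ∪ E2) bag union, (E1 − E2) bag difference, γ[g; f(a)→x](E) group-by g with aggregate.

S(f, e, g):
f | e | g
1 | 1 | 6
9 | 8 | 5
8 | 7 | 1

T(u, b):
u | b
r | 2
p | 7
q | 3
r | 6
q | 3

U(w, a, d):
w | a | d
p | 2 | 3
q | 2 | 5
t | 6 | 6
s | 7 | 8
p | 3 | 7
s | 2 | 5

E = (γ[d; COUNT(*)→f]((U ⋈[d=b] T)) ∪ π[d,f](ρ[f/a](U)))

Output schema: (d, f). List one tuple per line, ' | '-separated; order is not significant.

Row counts bottom-up:
  U → 6
  T → 5
  (U ⋈[d=b] T) → 4
  γ[d; COUNT(*)→f]((U ⋈[d=b] T)) → 3
  U → 6
  ρ[f/a](U) → 6
  π[d,f](ρ[f/a](U)) → 6
  (γ[d; COUNT(*)→f]((U ⋈[d=b] T)) ∪ π[d,f](ρ[f/a](U))) → 9

== RESULT ==
d | f
3 | 2
3 | 2
5 | 2
5 | 2
6 | 1
6 | 6
7 | 1
7 | 3
8 | 7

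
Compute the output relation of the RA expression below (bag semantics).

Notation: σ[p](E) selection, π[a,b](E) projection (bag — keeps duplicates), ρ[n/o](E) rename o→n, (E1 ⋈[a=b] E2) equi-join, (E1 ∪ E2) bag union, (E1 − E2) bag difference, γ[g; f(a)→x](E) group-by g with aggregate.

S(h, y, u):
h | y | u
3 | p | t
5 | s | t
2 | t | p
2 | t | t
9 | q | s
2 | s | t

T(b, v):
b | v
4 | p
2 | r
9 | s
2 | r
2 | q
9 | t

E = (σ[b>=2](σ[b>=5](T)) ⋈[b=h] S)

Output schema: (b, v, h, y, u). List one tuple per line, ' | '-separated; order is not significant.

Per-node cardinality:
  T → 6
  σ[b>=5](T) → 2
  σ[b>=2](σ[b>=5](T)) → 2
  S → 6
  (σ[b>=2](σ[b>=5](T)) ⋈[b=h] S) → 2

== RESULT ==
b | v | h | y | u
9 | s | 9 | q | s
9 | t | 9 | q | s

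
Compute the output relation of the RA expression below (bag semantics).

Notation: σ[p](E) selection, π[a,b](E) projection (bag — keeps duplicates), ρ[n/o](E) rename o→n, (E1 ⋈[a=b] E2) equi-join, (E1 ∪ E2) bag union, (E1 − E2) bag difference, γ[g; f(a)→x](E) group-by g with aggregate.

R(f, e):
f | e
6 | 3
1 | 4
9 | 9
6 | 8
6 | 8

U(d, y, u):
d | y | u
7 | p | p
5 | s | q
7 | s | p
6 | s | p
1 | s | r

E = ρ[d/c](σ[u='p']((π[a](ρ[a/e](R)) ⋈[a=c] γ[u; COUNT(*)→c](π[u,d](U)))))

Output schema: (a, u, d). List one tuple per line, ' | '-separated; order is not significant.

Row counts bottom-up:
  R → 5
  ρ[a/e](R) → 5
  π[a](ρ[a/e](R)) → 5
  U → 5
  π[u,d](U) → 5
  γ[u; COUNT(*)→c](π[u,d](U)) → 3
  (π[a](ρ[a/e](R)) ⋈[a=c] γ[u; COUNT(*)→c](π[u,d](U))) → 1
  σ[u='p']((π[a](ρ[a/e](R)) ⋈[a=c] γ[u; COUNT(*)→c](π[u,d](U)))) → 1
  ρ[d/c](σ[u='p']((π[a](ρ[a/e](R)) ⋈[a=c] γ[u; COUNT(*)→c](π[u,d](U))))) → 1

== RESULT ==
a | u | d
3 | p | 3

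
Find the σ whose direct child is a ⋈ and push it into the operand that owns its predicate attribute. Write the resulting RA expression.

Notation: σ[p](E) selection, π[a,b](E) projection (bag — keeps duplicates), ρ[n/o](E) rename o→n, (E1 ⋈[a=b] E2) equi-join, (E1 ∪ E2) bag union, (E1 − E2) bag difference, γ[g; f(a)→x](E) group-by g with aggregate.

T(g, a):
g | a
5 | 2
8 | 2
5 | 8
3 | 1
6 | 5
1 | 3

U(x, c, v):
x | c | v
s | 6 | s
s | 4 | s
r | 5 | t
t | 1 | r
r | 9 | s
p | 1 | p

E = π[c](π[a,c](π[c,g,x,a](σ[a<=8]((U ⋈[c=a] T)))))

σ filters on a, owned by the right side.
E' = π[c](π[a,c](π[c,g,x,a]((U ⋈[c=a] σ[a<=8](T)))))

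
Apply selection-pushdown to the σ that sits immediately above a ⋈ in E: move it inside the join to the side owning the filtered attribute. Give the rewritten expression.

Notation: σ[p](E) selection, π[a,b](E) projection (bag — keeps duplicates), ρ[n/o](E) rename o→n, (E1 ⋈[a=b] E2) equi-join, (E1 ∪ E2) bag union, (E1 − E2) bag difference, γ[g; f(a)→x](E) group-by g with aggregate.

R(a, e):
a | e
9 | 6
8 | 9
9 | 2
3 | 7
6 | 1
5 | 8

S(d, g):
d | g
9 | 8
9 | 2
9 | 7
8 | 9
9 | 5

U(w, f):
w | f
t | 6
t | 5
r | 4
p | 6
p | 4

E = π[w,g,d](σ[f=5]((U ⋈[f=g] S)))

σ filters on f, owned by the left side.
E' = π[w,g,d]((σ[f=5](U) ⋈[f=g] S))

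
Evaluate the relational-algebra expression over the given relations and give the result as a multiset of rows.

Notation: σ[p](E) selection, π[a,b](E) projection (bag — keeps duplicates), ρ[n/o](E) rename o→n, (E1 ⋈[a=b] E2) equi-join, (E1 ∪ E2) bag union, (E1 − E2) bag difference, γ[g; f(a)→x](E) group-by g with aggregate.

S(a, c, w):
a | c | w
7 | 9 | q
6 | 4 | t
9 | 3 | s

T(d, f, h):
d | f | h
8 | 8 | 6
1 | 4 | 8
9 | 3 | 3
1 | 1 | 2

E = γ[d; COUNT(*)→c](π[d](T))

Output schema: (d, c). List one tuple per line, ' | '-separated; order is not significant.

Per-node cardinality:
  T → 4
  π[d](T) → 4
  γ[d; COUNT(*)→c](π[d](T)) → 3

== RESULT ==
d | c
1 | 2
8 | 1
9 | 1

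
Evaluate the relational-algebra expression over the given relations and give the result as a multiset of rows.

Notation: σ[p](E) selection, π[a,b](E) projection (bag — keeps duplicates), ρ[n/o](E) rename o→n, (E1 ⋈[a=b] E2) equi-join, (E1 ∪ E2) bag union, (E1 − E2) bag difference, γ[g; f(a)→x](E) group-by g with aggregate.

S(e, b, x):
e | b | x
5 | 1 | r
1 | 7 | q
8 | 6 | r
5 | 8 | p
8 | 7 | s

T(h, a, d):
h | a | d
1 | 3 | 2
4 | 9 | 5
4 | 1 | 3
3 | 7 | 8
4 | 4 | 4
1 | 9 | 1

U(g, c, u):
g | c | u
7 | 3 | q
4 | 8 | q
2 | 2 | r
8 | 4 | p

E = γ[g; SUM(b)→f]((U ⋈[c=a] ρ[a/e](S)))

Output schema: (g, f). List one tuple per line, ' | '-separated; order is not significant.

Subexpression sizes:
  U → 4
  S → 5
  ρ[a/e](S) → 5
  (U ⋈[c=a] ρ[a/e](S)) → 2
  γ[g; SUM(b)→f]((U ⋈[c=a] ρ[a/e](S))) → 1

== RESULT ==
g | f
4 | 13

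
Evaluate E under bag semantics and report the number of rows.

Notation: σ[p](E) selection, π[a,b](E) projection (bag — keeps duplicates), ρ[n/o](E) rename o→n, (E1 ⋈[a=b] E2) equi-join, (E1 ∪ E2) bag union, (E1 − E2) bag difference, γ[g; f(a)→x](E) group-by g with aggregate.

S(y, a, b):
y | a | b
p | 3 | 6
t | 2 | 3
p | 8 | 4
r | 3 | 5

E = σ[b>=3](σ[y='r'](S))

Row counts bottom-up:
  S → 4
  σ[y='r'](S) → 1
  σ[b>=3](σ[y='r'](S)) → 1

|E| = 1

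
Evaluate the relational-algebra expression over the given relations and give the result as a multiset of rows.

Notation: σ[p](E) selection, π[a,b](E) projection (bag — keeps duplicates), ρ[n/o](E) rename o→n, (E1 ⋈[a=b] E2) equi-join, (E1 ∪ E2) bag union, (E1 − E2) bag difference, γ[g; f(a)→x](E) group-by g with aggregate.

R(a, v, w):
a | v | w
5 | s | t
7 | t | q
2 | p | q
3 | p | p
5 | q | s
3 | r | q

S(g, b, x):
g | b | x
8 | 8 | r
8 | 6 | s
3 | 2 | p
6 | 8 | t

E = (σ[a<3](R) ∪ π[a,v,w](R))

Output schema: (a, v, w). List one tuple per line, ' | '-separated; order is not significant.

Subexpression sizes:
  R → 6
  σ[a<3](R) → 1
  R → 6
  π[a,v,w](R) → 6
  (σ[a<3](R) ∪ π[a,v,w](R)) → 7

== RESULT ==
a | v | w
2 | p | q
2 | p | q
3 | p | p
3 | r | q
5 | q | s
5 | s | t
7 | t | q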